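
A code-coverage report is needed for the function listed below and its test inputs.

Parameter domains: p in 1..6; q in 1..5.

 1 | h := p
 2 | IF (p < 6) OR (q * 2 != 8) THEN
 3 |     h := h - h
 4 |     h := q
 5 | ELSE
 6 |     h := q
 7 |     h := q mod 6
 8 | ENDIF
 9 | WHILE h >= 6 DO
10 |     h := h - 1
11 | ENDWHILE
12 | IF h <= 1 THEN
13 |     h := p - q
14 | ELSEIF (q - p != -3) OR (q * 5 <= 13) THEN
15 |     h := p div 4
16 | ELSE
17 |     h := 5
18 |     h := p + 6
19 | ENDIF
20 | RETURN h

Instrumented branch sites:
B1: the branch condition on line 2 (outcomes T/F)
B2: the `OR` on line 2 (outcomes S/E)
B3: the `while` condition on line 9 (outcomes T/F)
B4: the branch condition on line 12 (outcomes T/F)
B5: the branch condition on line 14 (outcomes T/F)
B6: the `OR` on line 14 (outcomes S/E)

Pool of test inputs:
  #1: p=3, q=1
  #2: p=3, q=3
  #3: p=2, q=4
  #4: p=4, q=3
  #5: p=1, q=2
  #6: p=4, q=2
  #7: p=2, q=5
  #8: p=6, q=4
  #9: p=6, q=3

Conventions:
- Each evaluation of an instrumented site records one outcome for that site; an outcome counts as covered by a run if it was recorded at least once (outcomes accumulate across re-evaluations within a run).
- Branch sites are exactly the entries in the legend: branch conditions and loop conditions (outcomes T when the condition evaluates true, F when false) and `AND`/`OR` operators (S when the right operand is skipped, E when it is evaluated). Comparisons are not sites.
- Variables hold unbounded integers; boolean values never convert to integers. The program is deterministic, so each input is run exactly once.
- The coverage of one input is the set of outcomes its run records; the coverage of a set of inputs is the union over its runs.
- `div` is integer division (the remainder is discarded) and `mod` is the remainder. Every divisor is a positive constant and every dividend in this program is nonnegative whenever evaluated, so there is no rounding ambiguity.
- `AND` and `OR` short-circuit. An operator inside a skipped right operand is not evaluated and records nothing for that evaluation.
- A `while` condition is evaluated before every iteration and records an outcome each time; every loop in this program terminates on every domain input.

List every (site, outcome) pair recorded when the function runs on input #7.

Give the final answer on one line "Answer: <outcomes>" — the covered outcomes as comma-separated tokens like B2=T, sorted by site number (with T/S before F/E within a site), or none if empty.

Simulating input #7 (p=2, q=5) step by step:
  B2->S, B1->T, B3->F, B4->F, B6->S, B5->T
distinct outcomes covered: B1=T, B2=S, B3=F, B4=F, B5=T, B6=S

Answer: B1=T, B2=S, B3=F, B4=F, B5=T, B6=S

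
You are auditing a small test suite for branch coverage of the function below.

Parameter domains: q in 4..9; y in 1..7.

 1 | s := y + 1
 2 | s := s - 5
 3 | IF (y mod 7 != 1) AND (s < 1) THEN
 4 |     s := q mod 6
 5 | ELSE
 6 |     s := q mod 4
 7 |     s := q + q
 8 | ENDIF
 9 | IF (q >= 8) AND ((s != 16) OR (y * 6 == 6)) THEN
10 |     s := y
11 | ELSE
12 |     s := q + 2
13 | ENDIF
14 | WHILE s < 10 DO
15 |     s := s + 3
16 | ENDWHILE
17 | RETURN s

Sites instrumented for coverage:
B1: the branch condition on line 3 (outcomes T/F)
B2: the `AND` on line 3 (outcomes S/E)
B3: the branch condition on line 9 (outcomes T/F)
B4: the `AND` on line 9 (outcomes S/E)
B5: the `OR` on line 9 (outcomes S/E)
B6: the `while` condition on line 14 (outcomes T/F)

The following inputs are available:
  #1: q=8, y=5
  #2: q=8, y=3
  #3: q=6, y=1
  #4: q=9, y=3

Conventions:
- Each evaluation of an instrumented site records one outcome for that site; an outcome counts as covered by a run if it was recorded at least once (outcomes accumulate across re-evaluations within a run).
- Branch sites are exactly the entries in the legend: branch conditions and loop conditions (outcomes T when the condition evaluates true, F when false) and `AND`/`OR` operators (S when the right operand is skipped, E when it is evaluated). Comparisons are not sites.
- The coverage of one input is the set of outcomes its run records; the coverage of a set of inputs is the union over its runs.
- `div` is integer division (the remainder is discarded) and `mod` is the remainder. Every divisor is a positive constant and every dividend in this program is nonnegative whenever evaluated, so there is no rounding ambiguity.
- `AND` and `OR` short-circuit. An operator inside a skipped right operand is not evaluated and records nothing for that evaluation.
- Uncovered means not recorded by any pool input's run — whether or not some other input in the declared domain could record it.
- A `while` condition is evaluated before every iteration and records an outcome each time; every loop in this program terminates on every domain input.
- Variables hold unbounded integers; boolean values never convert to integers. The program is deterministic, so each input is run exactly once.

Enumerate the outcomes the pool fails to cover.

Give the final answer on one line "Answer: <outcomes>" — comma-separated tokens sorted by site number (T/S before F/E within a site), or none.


run #1 (q=8, y=5) records B1=F, B2=E, B3=F, B4=E, B5=E, B6=F
run #2 (q=8, y=3) records B1=T, B2=E, B3=T, B4=E, B5=S, B6=T, B6=F
run #3 (q=6, y=1) records B1=F, B2=S, B3=F, B4=S, B6=T, B6=F
run #4 (q=9, y=3) records B1=T, B2=E, B3=T, B4=E, B5=S, B6=T, B6=F
union over the pool: B1=T, B1=F, B2=S, B2=E, B3=T, B3=F, B4=S, B4=E, B5=S, B5=E, B6=T, B6=F
uncovered (0 of 12): none
Answer: none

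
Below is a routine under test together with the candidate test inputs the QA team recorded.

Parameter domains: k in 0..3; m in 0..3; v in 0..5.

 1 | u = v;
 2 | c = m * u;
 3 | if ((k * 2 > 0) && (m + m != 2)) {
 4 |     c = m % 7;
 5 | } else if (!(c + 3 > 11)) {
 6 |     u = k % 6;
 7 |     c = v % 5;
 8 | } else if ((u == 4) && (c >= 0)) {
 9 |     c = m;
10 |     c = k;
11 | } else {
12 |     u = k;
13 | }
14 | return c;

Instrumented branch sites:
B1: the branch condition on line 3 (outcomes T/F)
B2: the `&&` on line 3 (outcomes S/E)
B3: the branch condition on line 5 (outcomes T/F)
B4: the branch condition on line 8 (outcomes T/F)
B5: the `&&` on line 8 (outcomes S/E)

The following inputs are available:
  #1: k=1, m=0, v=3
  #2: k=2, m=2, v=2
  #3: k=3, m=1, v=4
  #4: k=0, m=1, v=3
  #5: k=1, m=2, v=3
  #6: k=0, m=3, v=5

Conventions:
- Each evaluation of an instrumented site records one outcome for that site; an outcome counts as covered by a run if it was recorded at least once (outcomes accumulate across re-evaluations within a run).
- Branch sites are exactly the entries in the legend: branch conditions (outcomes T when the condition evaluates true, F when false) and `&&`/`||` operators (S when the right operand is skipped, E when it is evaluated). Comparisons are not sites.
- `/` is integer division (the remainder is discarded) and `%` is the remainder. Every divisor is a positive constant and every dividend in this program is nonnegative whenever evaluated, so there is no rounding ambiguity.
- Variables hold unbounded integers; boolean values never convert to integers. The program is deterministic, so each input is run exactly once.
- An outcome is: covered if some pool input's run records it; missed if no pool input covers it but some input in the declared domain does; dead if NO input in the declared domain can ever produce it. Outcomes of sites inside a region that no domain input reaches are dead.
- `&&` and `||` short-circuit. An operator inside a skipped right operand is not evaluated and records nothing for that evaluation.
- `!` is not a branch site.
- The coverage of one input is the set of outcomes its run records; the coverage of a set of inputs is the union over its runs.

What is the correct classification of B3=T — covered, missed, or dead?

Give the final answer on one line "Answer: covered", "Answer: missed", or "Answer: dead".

B3=T is recorded by pool input(s) 3, 4 -> covered

Answer: covered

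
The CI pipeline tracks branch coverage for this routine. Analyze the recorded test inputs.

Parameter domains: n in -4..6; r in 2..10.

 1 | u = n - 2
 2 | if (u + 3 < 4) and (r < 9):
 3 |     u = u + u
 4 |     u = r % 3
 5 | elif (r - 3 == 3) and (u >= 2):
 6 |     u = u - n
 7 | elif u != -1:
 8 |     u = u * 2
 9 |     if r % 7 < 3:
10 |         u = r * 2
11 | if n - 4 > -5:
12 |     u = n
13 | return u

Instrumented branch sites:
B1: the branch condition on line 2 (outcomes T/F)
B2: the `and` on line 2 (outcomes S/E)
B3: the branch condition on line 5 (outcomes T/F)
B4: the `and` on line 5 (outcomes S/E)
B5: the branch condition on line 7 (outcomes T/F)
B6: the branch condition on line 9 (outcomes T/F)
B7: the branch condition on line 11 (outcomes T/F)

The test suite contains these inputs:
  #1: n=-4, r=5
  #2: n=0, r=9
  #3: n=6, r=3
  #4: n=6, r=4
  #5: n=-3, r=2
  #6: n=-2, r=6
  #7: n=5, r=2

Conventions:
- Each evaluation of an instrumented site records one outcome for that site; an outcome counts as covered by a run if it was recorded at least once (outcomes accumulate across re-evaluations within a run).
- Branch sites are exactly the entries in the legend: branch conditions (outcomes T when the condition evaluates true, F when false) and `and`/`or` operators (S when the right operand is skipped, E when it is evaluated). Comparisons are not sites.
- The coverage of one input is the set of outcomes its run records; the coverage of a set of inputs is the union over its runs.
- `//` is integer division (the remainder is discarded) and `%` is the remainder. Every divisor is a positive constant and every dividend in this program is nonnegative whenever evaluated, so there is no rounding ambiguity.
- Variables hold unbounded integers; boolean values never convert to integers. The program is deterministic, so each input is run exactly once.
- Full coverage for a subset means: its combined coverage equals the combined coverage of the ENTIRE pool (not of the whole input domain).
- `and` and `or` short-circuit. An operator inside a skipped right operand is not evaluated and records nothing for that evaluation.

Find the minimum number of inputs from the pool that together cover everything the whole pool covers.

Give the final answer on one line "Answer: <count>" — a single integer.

test 1 (n=-4, r=5) fires B2->E, B1->T, B7->F; hits B1=T, B2=E, B7=F
test 2 (n=0, r=9) fires B2->E, B1->F, B4->S, B3->F, B5->T, B6->T, B7->T; hits B1=F, B2=E, B3=F, B4=S, B5=T, B6=T, B7=T
test 3 (n=6, r=3) fires B2->S, B1->F, B4->S, B3->F, B5->T, B6->F, B7->T; hits B1=F, B2=S, B3=F, B4=S, B5=T, B6=F, B7=T
test 4 (n=6, r=4) fires B2->S, B1->F, B4->S, B3->F, B5->T, B6->F, B7->T; hits B1=F, B2=S, B3=F, B4=S, B5=T, B6=F, B7=T
test 5 (n=-3, r=2) fires B2->E, B1->T, B7->F; hits B1=T, B2=E, B7=F
test 6 (n=-2, r=6) fires B2->E, B1->T, B7->F; hits B1=T, B2=E, B7=F
test 7 (n=5, r=2) fires B2->S, B1->F, B4->S, B3->F, B5->T, B6->T, B7->T; hits B1=F, B2=S, B3=F, B4=S, B5=T, B6=T, B7=T
together the pool reaches 11 outcomes: B1=T, B1=F, B2=S, B2=E, B3=F, B4=S, B5=T, B6=T, B6=F, B7=T, B7=F
checked all size-1 subsets: none covers 11 outcomes (max 7/11)
checked all size-2 subsets: none covers 11 outcomes (max 10/11)
inputs {1, 2, 3} (size 3) cover everything; no size-3 subset with a lexicographically smaller index list covers all 11

Answer: 3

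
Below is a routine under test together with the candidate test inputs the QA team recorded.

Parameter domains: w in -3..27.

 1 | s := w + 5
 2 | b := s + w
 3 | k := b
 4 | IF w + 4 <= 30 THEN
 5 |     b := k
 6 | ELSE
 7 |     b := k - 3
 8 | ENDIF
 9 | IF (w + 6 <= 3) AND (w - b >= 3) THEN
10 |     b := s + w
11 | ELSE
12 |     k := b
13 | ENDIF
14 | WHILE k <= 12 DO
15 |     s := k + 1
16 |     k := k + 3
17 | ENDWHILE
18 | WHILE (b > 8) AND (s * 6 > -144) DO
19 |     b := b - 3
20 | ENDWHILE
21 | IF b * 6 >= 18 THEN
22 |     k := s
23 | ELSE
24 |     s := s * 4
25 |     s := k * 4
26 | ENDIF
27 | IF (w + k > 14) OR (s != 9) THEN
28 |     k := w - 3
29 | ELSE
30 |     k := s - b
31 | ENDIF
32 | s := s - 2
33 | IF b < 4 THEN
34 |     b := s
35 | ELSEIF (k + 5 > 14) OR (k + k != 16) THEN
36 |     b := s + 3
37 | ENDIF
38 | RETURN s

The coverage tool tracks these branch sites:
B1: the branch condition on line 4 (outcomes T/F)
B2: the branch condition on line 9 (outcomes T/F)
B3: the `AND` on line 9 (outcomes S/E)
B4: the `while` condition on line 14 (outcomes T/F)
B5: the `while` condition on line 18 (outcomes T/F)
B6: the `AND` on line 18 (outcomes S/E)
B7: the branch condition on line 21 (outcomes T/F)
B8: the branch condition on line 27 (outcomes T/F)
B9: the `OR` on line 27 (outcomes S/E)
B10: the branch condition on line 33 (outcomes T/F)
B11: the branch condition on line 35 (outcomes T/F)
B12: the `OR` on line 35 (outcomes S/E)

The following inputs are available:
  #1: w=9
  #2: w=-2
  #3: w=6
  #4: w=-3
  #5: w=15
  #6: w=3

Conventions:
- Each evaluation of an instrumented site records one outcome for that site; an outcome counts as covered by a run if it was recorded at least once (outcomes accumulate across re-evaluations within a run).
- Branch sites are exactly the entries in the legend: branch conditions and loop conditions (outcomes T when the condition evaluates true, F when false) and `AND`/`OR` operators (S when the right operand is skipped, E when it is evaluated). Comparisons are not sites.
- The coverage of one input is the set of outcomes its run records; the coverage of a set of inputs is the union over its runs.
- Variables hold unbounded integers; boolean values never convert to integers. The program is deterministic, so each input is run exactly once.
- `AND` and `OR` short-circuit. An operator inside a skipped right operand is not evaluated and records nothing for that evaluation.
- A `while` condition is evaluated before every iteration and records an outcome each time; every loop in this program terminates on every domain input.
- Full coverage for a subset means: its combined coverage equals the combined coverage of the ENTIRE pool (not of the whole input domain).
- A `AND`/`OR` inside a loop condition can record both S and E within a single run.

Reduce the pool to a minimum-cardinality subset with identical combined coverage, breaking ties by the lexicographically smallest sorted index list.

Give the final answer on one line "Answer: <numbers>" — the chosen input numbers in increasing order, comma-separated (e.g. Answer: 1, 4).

#1 (w=9) -> B1->T, B3->S, B2->F, B4->F, B6->E, B5->T, B6->E, B5->T, B6->E, B5->T, B6->E, B5->T, B6->E, B5->T, ...; covered: B1=T, B2=F, B3=S, B4=F, B5=T, B5=F, B6=S, B6=E, B7=T, B8=T, B9=S, B10=F, B11=T, B12=E
#2 (w=-2) -> B1->T, B3->S, B2->F, B4->T, B4->T, B4->T, B4->T, B4->F, B6->S, B5->F, B7->F, B9->E, B8->T, B10->T; covered: B1=T, B2=F, B3=S, B4=T, B4=F, B5=F, B6=S, B7=F, B8=T, B9=E, B10=T
#3 (w=6) -> B1->T, B3->S, B2->F, B4->F, B6->E, B5->T, B6->E, B5->T, B6->E, B5->T, B6->S, B5->F, B7->T, B9->S, ...; covered: B1=T, B2=F, B3=S, B4=F, B5=T, B5=F, B6=S, B6=E, B7=T, B8=T, B9=S, B10=F, B11=T, B12=E
#4 (w=-3) -> B1->T, B3->E, B2->F, B4->T, B4->T, B4->T, B4->T, B4->T, B4->F, B6->S, B5->F, B7->F, B9->E, B8->T, ...; covered: B1=T, B2=F, B3=E, B4=T, B4=F, B5=F, B6=S, B7=F, B8=T, B9=E, B10=T
#5 (w=15) -> B1->T, B3->S, B2->F, B4->F, B6->E, B5->T, B6->E, B5->T, B6->E, B5->T, B6->E, B5->T, B6->E, B5->T, ...; covered: B1=T, B2=F, B3=S, B4=F, B5=T, B5=F, B6=S, B6=E, B7=T, B8=T, B9=S, B10=F, B11=T, B12=S
#6 (w=3) -> B1->T, B3->S, B2->F, B4->T, B4->F, B6->E, B5->T, B6->S, B5->F, B7->T, B9->S, B8->T, B10->F, B12->E, ...; covered: B1=T, B2=F, B3=S, B4=T, B4=F, B5=T, B5=F, B6=S, B6=E, B7=T, B8=T, B9=S, B10=F, B11=T, B12=E
together the pool reaches 20 outcomes: B1=T, B2=F, B3=S, B3=E, B4=T, B4=F, B5=T, B5=F, B6=S, B6=E, B7=T, B7=F, B8=T, B9=S, B9=E, B10=T, B10=F, B11=T, B12=S, B12=E
every size-1 subset falls short of the 20 outcomes (best: 15/20)
every size-2 subset falls short of the 20 outcomes (best: 19/20)
inputs {1, 4, 5} (size 3) cover everything; no size-3 subset with a lexicographically smaller index list covers all 20

Answer: 1, 4, 5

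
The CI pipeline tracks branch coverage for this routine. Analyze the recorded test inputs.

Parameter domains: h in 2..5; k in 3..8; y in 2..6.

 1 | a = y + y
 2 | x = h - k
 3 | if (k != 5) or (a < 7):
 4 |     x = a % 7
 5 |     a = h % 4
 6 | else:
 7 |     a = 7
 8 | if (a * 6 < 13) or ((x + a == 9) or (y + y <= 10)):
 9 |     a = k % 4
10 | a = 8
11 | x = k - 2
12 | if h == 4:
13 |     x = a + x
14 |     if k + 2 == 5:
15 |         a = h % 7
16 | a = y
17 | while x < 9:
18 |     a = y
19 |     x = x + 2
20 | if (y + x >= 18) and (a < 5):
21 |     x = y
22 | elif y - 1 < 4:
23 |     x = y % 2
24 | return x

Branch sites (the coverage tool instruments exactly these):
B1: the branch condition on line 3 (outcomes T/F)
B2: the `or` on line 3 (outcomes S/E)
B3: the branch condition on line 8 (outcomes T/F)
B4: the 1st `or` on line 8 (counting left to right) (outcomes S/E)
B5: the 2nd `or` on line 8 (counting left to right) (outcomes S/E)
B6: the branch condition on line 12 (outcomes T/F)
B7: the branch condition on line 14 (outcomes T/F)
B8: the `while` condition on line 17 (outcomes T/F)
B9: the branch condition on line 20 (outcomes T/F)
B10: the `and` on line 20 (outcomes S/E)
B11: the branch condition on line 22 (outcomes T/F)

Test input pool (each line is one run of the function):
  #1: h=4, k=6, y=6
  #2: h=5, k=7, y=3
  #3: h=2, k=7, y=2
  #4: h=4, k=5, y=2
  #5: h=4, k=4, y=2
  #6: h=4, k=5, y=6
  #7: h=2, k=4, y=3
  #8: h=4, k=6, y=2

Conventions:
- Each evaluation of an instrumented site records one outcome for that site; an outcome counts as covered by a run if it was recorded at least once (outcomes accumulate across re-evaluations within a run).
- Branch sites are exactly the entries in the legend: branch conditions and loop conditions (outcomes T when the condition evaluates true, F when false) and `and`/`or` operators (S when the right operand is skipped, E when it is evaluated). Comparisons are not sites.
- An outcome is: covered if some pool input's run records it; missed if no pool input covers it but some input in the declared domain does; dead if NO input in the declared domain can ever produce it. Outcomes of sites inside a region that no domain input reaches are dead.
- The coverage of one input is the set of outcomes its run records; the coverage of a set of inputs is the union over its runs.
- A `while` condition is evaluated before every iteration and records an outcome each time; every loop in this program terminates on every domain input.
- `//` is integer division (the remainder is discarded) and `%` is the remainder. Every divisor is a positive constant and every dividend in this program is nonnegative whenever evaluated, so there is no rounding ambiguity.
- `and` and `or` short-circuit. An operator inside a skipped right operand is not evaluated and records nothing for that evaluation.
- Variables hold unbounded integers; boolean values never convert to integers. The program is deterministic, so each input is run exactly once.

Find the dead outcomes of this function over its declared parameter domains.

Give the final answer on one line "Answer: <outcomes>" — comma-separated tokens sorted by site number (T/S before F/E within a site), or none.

checking every outcome against all 120 domain inputs:
  reachable outcomes have witnesses, e.g. B1=T (e.g. h=2, k=3, y=2), B1=F (e.g. h=2, k=5, y=4), B2=S (e.g. h=2, k=3, y=2), B2=E (e.g. h=2, k=5, y=2)

Answer: none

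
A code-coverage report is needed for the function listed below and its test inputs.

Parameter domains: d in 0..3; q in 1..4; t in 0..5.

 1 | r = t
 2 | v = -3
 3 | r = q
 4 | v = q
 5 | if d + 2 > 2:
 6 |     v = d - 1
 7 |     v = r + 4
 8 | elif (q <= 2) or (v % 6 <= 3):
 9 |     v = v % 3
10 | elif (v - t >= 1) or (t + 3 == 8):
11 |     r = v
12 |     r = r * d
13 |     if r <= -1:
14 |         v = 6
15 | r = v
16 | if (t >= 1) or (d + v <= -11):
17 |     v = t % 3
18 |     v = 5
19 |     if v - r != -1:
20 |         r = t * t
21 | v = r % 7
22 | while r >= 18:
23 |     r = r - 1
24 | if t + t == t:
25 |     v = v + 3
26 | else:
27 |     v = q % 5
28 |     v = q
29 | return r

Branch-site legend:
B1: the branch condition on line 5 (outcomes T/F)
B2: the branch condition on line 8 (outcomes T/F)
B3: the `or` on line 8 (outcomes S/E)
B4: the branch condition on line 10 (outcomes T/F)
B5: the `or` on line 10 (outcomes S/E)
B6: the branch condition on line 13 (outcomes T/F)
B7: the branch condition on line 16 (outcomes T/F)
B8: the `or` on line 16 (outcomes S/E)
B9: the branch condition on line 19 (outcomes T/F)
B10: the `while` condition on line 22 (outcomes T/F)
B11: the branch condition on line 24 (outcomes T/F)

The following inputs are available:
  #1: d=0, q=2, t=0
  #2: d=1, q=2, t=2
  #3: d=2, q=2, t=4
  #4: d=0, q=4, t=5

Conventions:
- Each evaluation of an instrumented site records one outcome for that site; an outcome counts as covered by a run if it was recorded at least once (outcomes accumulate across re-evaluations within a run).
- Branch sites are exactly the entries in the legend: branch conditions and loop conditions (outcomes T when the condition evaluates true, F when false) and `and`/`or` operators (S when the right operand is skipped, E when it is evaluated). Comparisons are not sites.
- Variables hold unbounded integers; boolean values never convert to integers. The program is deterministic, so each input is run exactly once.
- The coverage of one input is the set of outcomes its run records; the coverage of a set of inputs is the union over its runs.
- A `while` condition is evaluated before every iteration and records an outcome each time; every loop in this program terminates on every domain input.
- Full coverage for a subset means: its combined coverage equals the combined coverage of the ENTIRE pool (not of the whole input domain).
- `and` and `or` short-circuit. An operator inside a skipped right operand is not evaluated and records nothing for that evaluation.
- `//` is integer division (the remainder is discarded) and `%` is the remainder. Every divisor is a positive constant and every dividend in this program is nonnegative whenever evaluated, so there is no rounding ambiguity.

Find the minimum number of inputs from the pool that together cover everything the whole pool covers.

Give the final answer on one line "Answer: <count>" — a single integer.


test 1 (d=0, q=2, t=0) fires B1->F, B3->S, B2->T, B8->E, B7->F, B10->F, B11->T; hits B1=F, B2=T, B3=S, B7=F, B8=E, B10=F, B11=T
test 2 (d=1, q=2, t=2) fires B1->T, B8->S, B7->T, B9->F, B10->F, B11->F; hits B1=T, B7=T, B8=S, B9=F, B10=F, B11=F
test 3 (d=2, q=2, t=4) fires B1->T, B8->S, B7->T, B9->F, B10->F, B11->F; hits B1=T, B7=T, B8=S, B9=F, B10=F, B11=F
test 4 (d=0, q=4, t=5) fires B1->F, B3->E, B2->F, B5->E, B4->T, B6->F, B8->S, B7->T, B9->T, B10->T, B10->T, B10->T, B10->T, B10->T, ...; hits B1=F, B2=F, B3=E, B4=T, B5=E, B6=F, B7=T, B8=S, B9=T, B10=T, B10=F, B11=F
together the pool reaches 19 outcomes: B1=T, B1=F, B2=T, B2=F, B3=S, B3=E, B4=T, B5=E, B6=F, B7=T, B7=F, B8=S, B8=E, B9=T, B9=F, B10=T, B10=F, B11=T, B11=F
every size-1 subset falls short of the 19 outcomes (best: 12/19)
every size-2 subset falls short of the 19 outcomes (best: 17/19)
size 3: inputs {1, 2, 4} cover all 19 outcomes, and no lexicographically smaller subset of this size does
Answer: 3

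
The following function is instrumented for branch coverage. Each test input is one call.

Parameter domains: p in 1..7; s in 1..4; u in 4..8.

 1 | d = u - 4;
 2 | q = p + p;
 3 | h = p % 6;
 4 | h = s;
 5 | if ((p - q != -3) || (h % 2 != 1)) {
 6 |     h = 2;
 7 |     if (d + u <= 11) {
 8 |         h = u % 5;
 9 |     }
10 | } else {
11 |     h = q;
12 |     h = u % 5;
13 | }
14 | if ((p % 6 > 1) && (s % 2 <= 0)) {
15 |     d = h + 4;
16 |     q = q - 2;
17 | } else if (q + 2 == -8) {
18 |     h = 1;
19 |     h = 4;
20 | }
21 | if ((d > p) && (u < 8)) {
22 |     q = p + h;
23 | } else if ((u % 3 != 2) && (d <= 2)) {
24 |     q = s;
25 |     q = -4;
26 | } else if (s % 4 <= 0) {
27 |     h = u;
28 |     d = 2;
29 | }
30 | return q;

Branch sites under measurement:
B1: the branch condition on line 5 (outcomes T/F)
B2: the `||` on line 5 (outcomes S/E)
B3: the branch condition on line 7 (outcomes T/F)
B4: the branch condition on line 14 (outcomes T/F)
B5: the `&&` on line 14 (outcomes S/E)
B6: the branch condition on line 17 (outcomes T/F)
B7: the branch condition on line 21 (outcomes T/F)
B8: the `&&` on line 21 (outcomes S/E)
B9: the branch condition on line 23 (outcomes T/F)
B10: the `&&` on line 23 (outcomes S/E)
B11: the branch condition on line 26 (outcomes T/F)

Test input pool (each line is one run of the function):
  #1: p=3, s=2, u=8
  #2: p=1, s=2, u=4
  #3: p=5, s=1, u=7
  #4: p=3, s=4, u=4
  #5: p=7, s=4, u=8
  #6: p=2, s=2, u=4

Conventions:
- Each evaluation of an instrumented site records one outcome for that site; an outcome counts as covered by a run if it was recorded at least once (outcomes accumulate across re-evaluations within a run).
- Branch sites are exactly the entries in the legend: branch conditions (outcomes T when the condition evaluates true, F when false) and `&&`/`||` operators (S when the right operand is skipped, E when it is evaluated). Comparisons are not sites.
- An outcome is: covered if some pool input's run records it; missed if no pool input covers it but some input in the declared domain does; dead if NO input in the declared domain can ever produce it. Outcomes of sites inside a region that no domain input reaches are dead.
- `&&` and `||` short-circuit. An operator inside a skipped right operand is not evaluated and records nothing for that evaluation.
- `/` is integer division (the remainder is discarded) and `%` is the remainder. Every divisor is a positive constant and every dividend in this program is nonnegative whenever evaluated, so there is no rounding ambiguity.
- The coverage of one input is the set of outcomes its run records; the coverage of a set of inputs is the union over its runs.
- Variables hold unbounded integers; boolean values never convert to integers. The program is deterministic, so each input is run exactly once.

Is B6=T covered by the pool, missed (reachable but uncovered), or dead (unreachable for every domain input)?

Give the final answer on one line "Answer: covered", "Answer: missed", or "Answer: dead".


no pool input records B6=T
checking all 140 inputs in the declared domain: B6=T is never recorded -> dead
Answer: dead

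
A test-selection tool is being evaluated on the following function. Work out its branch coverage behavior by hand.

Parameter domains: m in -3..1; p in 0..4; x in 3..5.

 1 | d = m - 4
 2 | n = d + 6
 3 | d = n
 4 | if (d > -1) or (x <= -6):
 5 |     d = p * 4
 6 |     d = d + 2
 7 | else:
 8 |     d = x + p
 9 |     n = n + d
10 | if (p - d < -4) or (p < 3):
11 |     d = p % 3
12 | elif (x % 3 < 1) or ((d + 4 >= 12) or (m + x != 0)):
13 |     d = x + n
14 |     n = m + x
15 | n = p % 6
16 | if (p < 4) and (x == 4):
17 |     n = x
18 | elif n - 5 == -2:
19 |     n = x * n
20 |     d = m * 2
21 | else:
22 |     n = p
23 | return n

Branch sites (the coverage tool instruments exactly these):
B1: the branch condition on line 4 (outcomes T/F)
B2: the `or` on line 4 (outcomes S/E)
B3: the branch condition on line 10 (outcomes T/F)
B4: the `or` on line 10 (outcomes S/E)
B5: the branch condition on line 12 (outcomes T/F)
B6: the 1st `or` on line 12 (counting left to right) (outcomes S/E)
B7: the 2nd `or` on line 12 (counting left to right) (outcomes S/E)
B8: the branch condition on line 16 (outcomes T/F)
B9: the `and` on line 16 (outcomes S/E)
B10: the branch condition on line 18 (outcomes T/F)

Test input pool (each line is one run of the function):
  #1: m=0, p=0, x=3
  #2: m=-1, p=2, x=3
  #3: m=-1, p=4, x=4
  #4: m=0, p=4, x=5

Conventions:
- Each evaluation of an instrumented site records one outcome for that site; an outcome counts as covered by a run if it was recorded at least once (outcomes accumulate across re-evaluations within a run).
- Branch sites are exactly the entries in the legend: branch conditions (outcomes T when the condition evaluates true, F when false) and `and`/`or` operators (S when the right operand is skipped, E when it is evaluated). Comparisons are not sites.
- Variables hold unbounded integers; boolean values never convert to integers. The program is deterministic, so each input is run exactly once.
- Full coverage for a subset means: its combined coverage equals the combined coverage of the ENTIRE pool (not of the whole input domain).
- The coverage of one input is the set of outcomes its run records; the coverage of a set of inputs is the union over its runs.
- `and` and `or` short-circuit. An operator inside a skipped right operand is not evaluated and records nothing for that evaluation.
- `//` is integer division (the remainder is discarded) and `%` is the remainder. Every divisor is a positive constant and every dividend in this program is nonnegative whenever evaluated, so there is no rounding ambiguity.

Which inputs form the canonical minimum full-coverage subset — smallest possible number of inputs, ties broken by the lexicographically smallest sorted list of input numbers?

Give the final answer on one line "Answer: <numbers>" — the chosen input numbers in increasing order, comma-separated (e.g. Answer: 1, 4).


input #1, m=0, p=0, x=3: events B2->S, B1->T, B4->E, B3->T, B9->E, B8->F, B10->F; outcomes B1=T, B2=S, B3=T, B4=E, B8=F, B9=E, B10=F
input #2, m=-1, p=2, x=3: events B2->S, B1->T, B4->S, B3->T, B9->E, B8->F, B10->F; outcomes B1=T, B2=S, B3=T, B4=S, B8=F, B9=E, B10=F
input #3, m=-1, p=4, x=4: events B2->S, B1->T, B4->S, B3->T, B9->S, B8->F, B10->F; outcomes B1=T, B2=S, B3=T, B4=S, B8=F, B9=S, B10=F
input #4, m=0, p=4, x=5: events B2->S, B1->T, B4->S, B3->T, B9->S, B8->F, B10->F; outcomes B1=T, B2=S, B3=T, B4=S, B8=F, B9=S, B10=F
together the pool reaches 9 outcomes: B1=T, B2=S, B3=T, B4=S, B4=E, B8=F, B9=S, B9=E, B10=F
checked all size-1 subsets: none covers 9 outcomes (max 7/9)
the canonical winner is {1, 3}: size 2, full 9-outcome coverage, earliest index list among size-2 covers
Answer: 1, 3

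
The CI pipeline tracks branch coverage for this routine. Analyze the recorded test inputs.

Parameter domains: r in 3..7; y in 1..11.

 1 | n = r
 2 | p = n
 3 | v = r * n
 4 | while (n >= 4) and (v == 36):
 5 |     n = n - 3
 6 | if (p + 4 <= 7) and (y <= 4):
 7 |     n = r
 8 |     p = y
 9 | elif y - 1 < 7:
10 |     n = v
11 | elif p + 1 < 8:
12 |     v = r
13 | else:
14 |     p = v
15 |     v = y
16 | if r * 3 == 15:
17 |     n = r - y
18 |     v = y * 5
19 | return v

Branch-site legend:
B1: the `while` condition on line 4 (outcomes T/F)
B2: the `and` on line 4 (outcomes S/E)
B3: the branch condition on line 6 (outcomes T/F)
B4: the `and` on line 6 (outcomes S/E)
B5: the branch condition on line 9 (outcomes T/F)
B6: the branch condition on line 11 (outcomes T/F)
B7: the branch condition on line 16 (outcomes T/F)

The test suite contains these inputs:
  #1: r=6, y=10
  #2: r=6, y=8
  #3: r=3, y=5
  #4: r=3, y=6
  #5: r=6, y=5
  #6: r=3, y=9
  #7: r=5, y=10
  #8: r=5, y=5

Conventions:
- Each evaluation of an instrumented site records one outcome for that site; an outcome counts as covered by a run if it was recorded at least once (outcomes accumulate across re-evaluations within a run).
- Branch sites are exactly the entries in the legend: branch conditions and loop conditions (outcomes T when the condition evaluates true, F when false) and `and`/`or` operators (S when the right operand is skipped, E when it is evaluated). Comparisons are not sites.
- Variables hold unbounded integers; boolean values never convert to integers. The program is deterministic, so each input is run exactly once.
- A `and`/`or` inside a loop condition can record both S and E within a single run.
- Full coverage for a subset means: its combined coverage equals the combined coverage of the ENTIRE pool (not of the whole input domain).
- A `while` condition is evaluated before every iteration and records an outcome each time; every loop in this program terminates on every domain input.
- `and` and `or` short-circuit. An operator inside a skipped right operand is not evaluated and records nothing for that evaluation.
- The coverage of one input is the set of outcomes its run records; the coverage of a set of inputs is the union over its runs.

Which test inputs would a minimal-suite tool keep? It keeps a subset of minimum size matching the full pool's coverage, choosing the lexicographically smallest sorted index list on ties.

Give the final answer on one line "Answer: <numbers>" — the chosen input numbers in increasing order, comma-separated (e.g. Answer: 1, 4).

test 1 (r=6, y=10) fires B2->E, B1->T, B2->S, B1->F, B4->S, B3->F, B5->F, B6->T, B7->F; hits B1=T, B1=F, B2=S, B2=E, B3=F, B4=S, B5=F, B6=T, B7=F
test 2 (r=6, y=8) fires B2->E, B1->T, B2->S, B1->F, B4->S, B3->F, B5->F, B6->T, B7->F; hits B1=T, B1=F, B2=S, B2=E, B3=F, B4=S, B5=F, B6=T, B7=F
test 3 (r=3, y=5) fires B2->S, B1->F, B4->E, B3->F, B5->T, B7->F; hits B1=F, B2=S, B3=F, B4=E, B5=T, B7=F
test 4 (r=3, y=6) fires B2->S, B1->F, B4->E, B3->F, B5->T, B7->F; hits B1=F, B2=S, B3=F, B4=E, B5=T, B7=F
test 5 (r=6, y=5) fires B2->E, B1->T, B2->S, B1->F, B4->S, B3->F, B5->T, B7->F; hits B1=T, B1=F, B2=S, B2=E, B3=F, B4=S, B5=T, B7=F
test 6 (r=3, y=9) fires B2->S, B1->F, B4->E, B3->F, B5->F, B6->T, B7->F; hits B1=F, B2=S, B3=F, B4=E, B5=F, B6=T, B7=F
test 7 (r=5, y=10) fires B2->E, B1->F, B4->S, B3->F, B5->F, B6->T, B7->T; hits B1=F, B2=E, B3=F, B4=S, B5=F, B6=T, B7=T
test 8 (r=5, y=5) fires B2->E, B1->F, B4->S, B3->F, B5->T, B7->T; hits B1=F, B2=E, B3=F, B4=S, B5=T, B7=T
together the pool reaches 12 outcomes: B1=T, B1=F, B2=S, B2=E, B3=F, B4=S, B4=E, B5=T, B5=F, B6=T, B7=T, B7=F
checked all size-1 subsets: none covers 12 outcomes (max 9/12)
checked all size-2 subsets: none covers 12 outcomes (max 11/12)
at size 3, {1, 3, 7} reaches all 12 outcomes; every lexicographically earlier size-3 subset fails

Answer: 1, 3, 7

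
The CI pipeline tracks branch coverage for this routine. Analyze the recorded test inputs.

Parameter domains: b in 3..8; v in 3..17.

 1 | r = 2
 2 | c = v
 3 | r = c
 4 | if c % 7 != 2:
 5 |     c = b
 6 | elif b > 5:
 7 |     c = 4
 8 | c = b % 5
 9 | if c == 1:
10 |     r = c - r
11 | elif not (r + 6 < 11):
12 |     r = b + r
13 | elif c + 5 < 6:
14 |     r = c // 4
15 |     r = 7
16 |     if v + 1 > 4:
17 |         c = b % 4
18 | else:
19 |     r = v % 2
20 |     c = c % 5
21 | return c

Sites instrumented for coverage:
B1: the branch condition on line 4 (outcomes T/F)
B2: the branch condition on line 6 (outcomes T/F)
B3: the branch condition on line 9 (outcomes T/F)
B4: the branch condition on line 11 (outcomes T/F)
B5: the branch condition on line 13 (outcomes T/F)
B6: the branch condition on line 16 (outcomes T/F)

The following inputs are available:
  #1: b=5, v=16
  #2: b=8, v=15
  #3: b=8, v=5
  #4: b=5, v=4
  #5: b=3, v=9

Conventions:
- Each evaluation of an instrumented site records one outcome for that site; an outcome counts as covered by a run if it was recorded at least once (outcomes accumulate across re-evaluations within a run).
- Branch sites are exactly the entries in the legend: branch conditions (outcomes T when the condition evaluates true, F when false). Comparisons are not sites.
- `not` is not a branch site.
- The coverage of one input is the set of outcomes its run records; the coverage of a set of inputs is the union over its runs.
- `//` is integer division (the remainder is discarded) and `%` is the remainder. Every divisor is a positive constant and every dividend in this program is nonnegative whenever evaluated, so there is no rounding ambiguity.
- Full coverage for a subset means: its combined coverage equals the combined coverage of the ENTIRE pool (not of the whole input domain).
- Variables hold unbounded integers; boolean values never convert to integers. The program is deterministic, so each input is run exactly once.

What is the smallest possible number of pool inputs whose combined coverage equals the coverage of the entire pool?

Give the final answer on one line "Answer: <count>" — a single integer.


input #1, b=5, v=16: events B1->F, B2->F, B3->F, B4->T; outcomes B1=F, B2=F, B3=F, B4=T
input #2, b=8, v=15: events B1->T, B3->F, B4->T; outcomes B1=T, B3=F, B4=T
input #3, b=8, v=5: events B1->T, B3->F, B4->T; outcomes B1=T, B3=F, B4=T
input #4, b=5, v=4: events B1->T, B3->F, B4->F, B5->T, B6->T; outcomes B1=T, B3=F, B4=F, B5=T, B6=T
input #5, b=3, v=9: events B1->F, B2->F, B3->F, B4->T; outcomes B1=F, B2=F, B3=F, B4=T
together the pool reaches 8 outcomes: B1=T, B1=F, B2=F, B3=F, B4=T, B4=F, B5=T, B6=T
every size-1 subset falls short of the 8 outcomes (best: 5/8)
at size 2, {1, 4} reaches all 8 outcomes; every lexicographically earlier size-2 subset fails
Answer: 2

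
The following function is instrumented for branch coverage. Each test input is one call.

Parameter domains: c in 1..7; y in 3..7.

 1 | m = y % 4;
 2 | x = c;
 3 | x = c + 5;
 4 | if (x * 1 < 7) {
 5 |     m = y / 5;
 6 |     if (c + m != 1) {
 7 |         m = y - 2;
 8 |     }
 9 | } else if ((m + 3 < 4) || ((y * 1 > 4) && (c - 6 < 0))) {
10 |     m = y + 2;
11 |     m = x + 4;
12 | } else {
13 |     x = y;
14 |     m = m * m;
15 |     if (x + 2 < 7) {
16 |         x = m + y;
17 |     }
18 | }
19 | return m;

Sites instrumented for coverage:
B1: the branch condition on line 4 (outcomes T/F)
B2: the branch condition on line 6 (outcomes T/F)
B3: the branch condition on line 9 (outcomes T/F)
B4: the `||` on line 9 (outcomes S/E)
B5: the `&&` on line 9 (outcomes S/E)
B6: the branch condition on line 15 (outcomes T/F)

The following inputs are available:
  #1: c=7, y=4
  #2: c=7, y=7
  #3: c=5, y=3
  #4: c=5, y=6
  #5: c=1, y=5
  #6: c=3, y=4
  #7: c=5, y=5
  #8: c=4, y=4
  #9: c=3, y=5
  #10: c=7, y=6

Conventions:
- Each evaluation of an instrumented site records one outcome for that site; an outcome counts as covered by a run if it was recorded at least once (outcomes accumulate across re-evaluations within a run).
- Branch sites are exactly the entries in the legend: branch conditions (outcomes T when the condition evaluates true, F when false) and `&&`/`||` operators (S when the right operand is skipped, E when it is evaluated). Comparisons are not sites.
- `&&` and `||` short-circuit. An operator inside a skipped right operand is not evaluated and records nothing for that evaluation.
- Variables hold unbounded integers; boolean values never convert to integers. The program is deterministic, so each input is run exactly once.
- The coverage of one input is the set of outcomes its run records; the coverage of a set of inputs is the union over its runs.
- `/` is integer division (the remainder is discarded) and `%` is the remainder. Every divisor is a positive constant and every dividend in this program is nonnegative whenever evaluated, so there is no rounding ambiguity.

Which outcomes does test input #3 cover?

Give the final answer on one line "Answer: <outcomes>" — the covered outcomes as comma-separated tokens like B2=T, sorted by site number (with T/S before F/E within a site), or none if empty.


Event log for input #3 (c=5, y=3):
  B1->F, B4->E, B5->S, B3->F, B6->T
collecting distinct outcomes: B1=F, B3=F, B4=E, B5=S, B6=T
Answer: B1=F, B3=F, B4=E, B5=S, B6=T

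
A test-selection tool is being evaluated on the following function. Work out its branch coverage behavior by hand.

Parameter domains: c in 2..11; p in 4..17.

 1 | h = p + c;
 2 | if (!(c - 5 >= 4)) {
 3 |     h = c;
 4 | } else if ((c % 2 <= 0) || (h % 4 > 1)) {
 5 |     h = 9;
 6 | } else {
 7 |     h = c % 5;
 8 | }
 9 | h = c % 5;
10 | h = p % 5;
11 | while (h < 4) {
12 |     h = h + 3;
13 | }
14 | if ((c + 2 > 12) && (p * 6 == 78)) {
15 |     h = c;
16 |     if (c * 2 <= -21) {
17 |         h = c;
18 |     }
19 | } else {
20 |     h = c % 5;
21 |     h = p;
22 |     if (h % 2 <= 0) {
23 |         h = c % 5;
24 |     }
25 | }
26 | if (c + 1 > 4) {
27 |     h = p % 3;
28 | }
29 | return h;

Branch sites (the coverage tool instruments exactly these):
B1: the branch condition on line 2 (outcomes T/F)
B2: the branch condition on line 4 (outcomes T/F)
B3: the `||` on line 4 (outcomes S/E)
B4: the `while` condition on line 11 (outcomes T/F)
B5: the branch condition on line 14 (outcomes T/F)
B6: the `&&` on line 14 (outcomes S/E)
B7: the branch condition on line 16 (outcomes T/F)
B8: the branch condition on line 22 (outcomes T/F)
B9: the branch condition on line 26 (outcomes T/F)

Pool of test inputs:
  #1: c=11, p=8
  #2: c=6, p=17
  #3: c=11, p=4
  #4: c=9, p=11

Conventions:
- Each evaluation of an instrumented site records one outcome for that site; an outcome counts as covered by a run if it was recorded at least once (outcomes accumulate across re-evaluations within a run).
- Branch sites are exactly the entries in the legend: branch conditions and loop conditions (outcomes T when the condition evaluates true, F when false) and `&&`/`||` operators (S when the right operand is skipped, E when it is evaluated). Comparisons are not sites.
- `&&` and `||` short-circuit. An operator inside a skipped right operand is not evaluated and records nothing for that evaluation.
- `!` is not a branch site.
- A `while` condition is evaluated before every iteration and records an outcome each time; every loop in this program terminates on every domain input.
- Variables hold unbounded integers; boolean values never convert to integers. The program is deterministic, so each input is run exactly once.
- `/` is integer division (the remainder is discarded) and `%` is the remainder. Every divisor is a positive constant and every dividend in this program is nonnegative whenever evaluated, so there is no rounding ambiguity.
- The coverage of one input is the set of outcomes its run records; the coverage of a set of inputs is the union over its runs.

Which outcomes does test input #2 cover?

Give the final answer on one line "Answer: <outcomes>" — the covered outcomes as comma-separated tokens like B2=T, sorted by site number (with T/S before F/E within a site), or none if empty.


Event log for input #2 (c=6, p=17):
  B1->T, B4->T, B4->F, B6->S, B5->F, B8->F, B9->T
distinct outcomes covered: B1=T, B4=T, B4=F, B5=F, B6=S, B8=F, B9=T
Answer: B1=T, B4=T, B4=F, B5=F, B6=S, B8=F, B9=T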